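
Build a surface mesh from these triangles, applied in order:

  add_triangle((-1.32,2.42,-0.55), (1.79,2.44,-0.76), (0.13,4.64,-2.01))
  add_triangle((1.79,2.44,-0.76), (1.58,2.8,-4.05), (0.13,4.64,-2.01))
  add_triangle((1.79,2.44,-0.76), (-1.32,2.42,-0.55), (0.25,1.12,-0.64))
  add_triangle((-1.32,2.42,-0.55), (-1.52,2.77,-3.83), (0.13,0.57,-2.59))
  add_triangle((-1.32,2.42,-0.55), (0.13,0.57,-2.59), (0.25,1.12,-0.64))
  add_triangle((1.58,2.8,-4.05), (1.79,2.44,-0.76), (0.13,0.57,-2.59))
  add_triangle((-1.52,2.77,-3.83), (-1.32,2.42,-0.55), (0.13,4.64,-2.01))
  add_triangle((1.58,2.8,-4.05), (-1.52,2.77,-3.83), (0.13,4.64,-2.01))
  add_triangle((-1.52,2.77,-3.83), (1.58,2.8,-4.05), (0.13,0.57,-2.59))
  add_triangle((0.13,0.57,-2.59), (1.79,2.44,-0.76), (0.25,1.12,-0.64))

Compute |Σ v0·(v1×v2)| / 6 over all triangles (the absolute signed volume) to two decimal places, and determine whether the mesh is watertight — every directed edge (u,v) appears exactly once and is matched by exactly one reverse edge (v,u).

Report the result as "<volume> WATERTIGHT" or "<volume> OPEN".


15.45 WATERTIGHT

Per-triangle v0·(v1×v2)/6:
  t1: +0.9822
  t2: +4.1221
  t3: -0.4139
  t4: -0.5782
  t5: -0.7858
  t6: +0.0927
  t7: +3.4383
  t8: +6.5592
  t9: +2.5560
  t10: -0.5267
Σ = +15.4460 → |volume| = 15.45

Directed edges: 30 total, each appears once with its reverse present → watertight.


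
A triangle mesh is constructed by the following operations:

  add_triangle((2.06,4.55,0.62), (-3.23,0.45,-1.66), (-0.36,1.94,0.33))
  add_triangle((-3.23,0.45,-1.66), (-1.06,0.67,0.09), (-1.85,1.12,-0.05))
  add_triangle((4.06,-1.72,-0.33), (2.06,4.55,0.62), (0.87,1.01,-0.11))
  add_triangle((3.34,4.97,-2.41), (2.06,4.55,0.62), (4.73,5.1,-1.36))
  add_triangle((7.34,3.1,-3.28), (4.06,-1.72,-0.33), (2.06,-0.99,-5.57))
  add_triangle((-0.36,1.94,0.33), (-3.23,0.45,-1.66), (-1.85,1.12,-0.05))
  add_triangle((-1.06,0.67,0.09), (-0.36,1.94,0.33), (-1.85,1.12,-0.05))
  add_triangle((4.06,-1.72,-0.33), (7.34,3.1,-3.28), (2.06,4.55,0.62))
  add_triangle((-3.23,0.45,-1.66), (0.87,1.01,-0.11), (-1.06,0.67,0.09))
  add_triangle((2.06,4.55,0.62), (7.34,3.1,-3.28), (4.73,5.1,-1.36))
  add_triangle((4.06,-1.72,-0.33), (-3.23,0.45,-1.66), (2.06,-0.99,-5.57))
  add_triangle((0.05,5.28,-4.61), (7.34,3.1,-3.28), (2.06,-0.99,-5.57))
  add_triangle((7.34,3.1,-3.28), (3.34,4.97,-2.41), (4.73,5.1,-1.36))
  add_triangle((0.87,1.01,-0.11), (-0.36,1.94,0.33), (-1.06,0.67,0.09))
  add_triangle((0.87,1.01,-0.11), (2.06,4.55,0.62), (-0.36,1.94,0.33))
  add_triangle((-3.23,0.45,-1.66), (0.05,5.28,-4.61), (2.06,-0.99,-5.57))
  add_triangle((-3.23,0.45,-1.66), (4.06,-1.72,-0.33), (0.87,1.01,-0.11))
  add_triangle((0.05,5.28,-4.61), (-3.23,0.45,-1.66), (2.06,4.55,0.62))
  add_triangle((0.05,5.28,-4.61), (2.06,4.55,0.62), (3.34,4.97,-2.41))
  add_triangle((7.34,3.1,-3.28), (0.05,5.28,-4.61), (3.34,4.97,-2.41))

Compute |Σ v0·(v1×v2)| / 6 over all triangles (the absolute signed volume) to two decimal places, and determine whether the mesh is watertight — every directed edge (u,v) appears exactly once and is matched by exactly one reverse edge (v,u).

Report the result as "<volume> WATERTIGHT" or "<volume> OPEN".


147.23 WATERTIGHT

Per-triangle v0·(v1×v2)/6:
  t1: +1.7874
  t2: +0.0414
  t3: -0.8787
  t4: +3.9696
  t5: +22.9135
  t6: +0.6774
  t7: +0.0600
  t8: +13.1550
  t9: -0.5432
  t10: +2.4537
  t11: +3.2047
  t12: +40.3506
  t13: +6.7637
  t14: -0.0935
  t15: -0.2120
  t16: +20.6207
  t17: -1.8178
  t18: +10.8224
  t19: +9.8841
  t20: +14.0736
Σ = +147.2324 → |volume| = 147.23

Directed edges: 60 total, each appears once with its reverse present → watertight.


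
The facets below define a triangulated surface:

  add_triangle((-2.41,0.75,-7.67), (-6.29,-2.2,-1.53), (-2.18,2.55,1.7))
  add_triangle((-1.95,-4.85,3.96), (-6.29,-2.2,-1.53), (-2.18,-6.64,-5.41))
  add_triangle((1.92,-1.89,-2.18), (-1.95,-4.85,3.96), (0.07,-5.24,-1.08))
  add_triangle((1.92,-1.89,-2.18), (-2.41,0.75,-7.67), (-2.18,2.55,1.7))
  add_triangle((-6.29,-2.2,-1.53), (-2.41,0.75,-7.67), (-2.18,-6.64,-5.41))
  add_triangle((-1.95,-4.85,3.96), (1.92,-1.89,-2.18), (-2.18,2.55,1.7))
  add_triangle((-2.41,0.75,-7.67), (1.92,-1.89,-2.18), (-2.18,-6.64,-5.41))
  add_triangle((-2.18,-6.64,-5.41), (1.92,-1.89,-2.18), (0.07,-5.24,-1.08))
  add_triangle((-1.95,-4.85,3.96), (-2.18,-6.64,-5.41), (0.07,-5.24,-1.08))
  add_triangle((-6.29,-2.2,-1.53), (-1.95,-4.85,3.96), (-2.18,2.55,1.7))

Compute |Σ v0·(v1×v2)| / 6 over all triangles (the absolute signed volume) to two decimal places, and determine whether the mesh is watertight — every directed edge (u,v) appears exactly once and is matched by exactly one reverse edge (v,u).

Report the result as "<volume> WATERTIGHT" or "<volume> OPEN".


Per-triangle v0·(v1×v2)/6:
  t1: +28.3234
  t2: +48.6441
  t3: +5.0565
  t4: +1.7480
  t5: +51.7962
  t6: -1.4535
  t7: +25.1639
  t8: +10.2351
  t9: +16.9379
  t10: +25.1435
Σ = +211.5950 → |volume| = 211.60

Directed edges: 30 total, each appears once with its reverse present → watertight.

211.60 WATERTIGHT


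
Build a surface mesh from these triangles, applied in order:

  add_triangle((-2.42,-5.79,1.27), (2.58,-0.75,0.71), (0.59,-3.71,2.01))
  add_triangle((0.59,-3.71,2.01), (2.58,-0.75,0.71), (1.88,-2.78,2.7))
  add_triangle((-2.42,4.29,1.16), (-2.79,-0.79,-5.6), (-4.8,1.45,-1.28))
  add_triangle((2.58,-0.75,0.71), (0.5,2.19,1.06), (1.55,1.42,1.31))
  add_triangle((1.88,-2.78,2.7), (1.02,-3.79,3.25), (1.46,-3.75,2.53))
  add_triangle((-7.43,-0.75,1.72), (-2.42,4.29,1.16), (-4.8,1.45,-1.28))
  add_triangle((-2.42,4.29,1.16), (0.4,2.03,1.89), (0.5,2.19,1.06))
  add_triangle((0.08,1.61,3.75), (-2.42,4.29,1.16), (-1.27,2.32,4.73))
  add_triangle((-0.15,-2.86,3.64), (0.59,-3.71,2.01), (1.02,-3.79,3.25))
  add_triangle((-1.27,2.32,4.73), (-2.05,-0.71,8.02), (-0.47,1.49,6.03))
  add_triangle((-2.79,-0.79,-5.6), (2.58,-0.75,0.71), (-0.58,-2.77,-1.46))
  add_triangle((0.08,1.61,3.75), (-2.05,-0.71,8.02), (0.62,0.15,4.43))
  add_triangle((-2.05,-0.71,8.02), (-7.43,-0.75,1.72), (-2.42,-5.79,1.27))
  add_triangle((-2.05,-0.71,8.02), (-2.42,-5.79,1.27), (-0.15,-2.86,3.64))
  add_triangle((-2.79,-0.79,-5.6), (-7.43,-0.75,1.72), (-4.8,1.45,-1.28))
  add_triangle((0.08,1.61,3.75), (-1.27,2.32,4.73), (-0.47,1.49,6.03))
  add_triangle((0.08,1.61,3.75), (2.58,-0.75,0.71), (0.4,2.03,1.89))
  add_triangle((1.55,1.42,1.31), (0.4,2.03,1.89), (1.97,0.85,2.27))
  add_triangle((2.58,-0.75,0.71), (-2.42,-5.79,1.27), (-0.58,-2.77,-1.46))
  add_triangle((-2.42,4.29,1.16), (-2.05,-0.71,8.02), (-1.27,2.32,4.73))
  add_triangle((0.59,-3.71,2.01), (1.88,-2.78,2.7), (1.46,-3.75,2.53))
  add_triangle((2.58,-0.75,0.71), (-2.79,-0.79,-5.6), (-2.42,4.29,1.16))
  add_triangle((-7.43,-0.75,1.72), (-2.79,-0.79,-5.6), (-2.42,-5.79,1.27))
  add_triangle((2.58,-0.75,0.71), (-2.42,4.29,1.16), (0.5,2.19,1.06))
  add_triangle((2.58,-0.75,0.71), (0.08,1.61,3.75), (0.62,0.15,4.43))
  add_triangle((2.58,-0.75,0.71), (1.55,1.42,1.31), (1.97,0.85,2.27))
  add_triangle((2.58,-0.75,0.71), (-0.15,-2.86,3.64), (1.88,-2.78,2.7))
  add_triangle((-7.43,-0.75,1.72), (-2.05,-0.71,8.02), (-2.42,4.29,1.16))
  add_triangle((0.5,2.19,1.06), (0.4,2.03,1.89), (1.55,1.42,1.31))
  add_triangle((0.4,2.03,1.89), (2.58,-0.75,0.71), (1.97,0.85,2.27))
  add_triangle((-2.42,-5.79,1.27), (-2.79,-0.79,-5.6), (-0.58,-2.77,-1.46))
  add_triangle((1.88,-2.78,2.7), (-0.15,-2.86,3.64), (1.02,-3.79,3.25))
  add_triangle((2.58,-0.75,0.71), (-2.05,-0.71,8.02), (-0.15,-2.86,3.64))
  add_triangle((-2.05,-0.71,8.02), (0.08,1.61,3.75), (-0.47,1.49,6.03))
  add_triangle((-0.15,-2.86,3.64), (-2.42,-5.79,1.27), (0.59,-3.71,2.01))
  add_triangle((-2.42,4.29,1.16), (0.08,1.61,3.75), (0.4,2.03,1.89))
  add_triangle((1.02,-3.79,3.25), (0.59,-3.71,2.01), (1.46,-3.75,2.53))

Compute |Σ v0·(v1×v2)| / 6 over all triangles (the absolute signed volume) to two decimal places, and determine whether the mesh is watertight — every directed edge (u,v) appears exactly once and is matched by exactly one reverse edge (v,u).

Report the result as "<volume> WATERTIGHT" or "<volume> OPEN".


268.89 OPEN

Per-triangle v0·(v1×v2)/6:
  t1: +2.2133
  t2: +1.5465
  t3: +11.4676
  t4: +0.1452
  t5: +0.5802
  t6: +14.8631
  t7: +1.1472
  t8: +2.8071
  t9: +0.9869
  t10: +4.0868
  t11: +5.2107
  t12: +3.7961
  t13: +51.3757
  t14: +13.0304
  t15: +16.4678
  t16: +1.0498
  t17: +2.1905
  t18: +0.6428
  t19: +6.0772
  t20: +7.4157
  t21: -0.1945
  t22: +6.1951
  t23: +43.3400
  t24: -0.4111
  t25: +2.4620
  t26: +0.8494
  t27: +0.8104
  t28: +42.7409
  t29: +0.4204
  t30: -0.5058
  t31: +8.1267
  t32: +1.0326
  t33: +8.6505
  t34: +0.0285
  t35: +5.0166
  t36: +2.7144
  t37: +0.5105
Σ = +268.8874 → |volume| = 268.89

Directed edges: 111 total; 3 unmatched, e.g. (-2.05,-0.71,8.02)→(0.62,0.15,4.43) → open.


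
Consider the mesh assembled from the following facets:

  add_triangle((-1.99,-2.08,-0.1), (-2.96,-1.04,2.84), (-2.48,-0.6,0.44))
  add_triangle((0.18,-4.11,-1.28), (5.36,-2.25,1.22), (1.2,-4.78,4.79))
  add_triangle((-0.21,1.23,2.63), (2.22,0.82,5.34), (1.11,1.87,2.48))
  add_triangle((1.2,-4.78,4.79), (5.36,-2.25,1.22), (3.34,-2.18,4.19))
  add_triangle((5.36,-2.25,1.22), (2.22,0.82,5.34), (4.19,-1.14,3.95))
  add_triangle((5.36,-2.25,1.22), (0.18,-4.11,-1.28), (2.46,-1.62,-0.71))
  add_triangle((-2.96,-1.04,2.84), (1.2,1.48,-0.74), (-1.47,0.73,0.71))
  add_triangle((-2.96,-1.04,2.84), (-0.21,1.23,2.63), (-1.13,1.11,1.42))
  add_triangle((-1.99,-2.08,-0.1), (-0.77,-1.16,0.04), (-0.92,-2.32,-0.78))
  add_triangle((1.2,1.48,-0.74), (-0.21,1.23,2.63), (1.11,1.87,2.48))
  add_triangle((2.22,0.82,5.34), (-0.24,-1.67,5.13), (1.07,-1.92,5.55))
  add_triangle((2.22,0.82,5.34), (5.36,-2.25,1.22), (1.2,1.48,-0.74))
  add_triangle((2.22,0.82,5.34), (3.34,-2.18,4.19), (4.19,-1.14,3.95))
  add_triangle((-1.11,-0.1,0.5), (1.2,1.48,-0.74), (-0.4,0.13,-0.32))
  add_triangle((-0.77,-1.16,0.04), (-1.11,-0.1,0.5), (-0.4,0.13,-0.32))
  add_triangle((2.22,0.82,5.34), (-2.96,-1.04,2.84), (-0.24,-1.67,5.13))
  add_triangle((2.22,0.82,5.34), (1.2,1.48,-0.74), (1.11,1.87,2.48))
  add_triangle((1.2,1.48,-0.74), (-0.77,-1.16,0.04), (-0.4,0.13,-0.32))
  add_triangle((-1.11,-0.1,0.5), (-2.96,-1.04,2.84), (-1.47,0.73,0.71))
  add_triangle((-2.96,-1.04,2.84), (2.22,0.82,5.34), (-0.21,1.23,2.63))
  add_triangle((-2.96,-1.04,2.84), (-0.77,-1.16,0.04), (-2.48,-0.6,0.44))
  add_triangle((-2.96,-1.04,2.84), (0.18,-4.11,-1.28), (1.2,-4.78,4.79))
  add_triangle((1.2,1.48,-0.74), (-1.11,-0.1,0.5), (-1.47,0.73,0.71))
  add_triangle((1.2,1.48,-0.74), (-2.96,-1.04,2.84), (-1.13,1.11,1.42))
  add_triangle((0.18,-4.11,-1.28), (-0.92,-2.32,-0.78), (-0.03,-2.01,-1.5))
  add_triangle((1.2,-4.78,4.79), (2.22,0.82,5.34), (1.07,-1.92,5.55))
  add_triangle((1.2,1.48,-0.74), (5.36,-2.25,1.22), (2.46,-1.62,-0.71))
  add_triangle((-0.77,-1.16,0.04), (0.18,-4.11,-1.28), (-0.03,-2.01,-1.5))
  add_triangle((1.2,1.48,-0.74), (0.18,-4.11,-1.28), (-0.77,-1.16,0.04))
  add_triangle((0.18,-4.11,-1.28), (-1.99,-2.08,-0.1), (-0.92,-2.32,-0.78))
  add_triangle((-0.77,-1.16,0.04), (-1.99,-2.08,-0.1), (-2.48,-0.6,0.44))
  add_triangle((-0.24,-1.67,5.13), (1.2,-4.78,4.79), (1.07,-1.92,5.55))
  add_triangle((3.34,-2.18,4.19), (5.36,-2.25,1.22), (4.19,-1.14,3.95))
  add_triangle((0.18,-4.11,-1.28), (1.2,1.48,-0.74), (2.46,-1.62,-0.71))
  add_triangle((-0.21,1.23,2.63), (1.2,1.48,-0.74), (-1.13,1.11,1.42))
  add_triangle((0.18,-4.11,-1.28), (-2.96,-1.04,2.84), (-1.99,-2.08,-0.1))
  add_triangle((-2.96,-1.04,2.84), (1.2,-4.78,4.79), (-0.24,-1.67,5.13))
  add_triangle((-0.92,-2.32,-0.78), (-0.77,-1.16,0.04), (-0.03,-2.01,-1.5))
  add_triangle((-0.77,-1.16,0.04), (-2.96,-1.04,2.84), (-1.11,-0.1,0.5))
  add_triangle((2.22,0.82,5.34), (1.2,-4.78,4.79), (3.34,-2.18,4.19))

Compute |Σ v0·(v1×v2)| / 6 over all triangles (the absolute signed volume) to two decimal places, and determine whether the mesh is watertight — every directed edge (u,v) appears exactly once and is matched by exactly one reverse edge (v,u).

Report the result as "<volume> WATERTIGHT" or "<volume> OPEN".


127.19 WATERTIGHT

Per-triangle v0·(v1×v2)/6:
  t1: +1.5901
  t2: +21.3255
  t3: +1.7855
  t4: +9.9631
  t5: +2.0165
  t6: +3.8838
  t7: +0.6187
  t8: +1.5895
  t9: -0.1219
  t10: +0.6918
  t11: +3.1477
  t12: +10.1533
  t13: +3.9182
  t14: +0.1208
  t15: +0.1103
  t16: +5.9402
  t17: +1.8861
  t18: +0.0780
  t19: +0.2472
  t20: +4.7568
  t21: -0.9446
  t22: +15.0735
  t23: +0.0440
  t24: -0.1305
  t25: +0.6070
  t26: +4.1212
  t27: +2.7821
  t28: -0.5239
  t29: +0.3276
  t30: +0.4653
  t31: -0.1185
  t32: +3.5235
  t33: +3.9785
  t34: +1.7873
  t35: +1.0367
  t36: +3.3825
  t37: +7.9256
  t38: -0.0287
  t39: +0.3479
  t40: +9.8333
Σ = +127.1913 → |volume| = 127.19

Directed edges: 120 total, each appears once with its reverse present → watertight.


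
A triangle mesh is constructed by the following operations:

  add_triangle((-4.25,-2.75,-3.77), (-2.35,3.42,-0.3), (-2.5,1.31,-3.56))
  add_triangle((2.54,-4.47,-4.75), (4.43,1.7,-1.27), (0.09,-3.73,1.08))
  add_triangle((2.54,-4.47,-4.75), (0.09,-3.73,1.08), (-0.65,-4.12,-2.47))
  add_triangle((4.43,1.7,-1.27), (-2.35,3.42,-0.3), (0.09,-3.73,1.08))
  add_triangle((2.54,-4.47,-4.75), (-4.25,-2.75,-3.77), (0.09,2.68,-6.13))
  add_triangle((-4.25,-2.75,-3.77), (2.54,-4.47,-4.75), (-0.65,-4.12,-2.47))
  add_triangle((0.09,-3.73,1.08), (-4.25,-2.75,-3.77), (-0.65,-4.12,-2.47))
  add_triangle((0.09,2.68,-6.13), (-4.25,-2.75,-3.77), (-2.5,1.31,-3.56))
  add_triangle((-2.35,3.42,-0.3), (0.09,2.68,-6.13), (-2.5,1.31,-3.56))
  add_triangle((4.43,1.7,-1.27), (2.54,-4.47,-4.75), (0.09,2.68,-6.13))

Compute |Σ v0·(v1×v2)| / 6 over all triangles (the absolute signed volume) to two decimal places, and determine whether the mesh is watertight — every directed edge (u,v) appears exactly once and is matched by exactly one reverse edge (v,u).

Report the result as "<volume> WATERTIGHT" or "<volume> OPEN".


Per-triangle v0·(v1×v2)/6:
  t1: +8.3985
  t2: +15.6239
  t3: +8.3542
  t4: +0.8221
  t5: +39.8966
  t6: +10.1519
  t7: +7.7015
  t8: +10.3848
  t9: +9.1686
  t10: +32.3945
Σ = +142.8966 → |volume| = 142.90

Directed edges: 30 total; 6 unmatched, e.g. (-4.25,-2.75,-3.77)→(-2.35,3.42,-0.3) → open.

142.90 OPEN


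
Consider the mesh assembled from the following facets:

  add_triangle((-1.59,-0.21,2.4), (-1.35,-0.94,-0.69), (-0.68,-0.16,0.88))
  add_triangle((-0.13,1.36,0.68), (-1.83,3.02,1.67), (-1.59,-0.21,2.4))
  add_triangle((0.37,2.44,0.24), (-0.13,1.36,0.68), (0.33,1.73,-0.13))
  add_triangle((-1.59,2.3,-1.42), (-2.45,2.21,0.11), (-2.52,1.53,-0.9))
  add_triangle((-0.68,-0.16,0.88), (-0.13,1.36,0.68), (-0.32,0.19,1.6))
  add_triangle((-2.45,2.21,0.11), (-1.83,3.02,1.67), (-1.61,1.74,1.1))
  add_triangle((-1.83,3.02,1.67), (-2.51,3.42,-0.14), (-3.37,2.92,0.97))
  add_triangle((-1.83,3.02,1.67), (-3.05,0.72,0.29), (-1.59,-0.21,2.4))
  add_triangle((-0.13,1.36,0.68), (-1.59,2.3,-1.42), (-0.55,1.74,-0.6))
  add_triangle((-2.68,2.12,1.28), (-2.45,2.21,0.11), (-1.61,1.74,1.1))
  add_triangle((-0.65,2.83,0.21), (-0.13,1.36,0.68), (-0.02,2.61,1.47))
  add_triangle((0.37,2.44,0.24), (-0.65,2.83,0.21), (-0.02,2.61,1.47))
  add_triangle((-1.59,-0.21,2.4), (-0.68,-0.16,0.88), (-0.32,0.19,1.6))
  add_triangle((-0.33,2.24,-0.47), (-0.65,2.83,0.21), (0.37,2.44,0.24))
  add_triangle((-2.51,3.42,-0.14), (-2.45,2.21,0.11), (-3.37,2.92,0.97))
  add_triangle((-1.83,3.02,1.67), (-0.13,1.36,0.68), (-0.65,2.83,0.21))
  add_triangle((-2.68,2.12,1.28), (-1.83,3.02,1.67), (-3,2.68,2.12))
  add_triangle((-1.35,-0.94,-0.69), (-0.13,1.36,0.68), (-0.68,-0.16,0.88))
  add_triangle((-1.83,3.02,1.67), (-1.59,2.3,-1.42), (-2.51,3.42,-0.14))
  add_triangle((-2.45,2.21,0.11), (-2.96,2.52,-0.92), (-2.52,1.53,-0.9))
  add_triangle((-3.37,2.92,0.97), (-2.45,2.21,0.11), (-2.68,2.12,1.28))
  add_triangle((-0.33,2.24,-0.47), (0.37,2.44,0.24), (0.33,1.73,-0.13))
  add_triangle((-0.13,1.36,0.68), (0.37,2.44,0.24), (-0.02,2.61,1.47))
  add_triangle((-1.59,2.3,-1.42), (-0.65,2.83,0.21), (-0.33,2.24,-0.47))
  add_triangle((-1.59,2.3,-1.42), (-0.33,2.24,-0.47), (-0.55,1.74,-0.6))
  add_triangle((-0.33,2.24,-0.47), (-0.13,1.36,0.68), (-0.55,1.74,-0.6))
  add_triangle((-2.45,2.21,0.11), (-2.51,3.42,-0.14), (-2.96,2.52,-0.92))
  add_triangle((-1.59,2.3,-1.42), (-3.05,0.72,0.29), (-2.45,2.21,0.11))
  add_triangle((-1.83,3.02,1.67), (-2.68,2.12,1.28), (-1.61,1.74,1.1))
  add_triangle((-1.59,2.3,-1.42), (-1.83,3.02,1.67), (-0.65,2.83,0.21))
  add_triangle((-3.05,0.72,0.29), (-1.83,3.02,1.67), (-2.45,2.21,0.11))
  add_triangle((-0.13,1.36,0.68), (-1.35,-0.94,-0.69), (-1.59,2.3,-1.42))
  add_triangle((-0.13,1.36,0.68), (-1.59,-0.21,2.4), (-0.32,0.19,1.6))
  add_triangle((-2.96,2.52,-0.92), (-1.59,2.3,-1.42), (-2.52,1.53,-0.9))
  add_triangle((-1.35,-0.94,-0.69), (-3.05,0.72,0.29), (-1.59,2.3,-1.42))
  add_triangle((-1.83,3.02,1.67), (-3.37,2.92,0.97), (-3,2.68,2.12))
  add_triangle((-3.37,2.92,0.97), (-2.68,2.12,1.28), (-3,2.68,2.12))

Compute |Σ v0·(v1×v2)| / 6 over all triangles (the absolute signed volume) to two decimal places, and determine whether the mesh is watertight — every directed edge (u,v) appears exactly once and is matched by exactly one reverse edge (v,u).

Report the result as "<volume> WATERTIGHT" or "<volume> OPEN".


13.52 OPEN

Per-triangle v0·(v1×v2)/6:
  t1: +0.0212
  t2: +0.8168
  t3: -0.0260
  t4: -0.8107
  t5: -0.1715
  t6: -0.3881
  t7: +1.4944
  t8: +3.4036
  t9: -0.2330
  t10: -0.2611
  t11: +0.0485
  t12: +0.5440
  t13: +0.0118
  t14: +0.2843
  t15: +0.3740
  t16: +0.4347
  t17: -0.3735
  t18: -0.3480
  t19: +0.3922
  t20: +0.2574
  t21: +0.0427
  t22: +0.1007
  t23: -0.0735
  t24: +0.4570
  t25: +0.0070
  t26: -0.0997
  t27: +0.5124
  t28: +1.1829
  t29: +0.0667
  t30: +1.5767
  t31: +1.4026
  t32: -0.7704
  t33: +0.3779
  t34: +0.3356
  t35: +1.8060
  t36: +0.9605
  t37: +0.1657
Σ = +13.5216 → |volume| = 13.52

Directed edges: 111 total; 9 unmatched, e.g. (-1.59,-0.21,2.4)→(-1.35,-0.94,-0.69) → open.


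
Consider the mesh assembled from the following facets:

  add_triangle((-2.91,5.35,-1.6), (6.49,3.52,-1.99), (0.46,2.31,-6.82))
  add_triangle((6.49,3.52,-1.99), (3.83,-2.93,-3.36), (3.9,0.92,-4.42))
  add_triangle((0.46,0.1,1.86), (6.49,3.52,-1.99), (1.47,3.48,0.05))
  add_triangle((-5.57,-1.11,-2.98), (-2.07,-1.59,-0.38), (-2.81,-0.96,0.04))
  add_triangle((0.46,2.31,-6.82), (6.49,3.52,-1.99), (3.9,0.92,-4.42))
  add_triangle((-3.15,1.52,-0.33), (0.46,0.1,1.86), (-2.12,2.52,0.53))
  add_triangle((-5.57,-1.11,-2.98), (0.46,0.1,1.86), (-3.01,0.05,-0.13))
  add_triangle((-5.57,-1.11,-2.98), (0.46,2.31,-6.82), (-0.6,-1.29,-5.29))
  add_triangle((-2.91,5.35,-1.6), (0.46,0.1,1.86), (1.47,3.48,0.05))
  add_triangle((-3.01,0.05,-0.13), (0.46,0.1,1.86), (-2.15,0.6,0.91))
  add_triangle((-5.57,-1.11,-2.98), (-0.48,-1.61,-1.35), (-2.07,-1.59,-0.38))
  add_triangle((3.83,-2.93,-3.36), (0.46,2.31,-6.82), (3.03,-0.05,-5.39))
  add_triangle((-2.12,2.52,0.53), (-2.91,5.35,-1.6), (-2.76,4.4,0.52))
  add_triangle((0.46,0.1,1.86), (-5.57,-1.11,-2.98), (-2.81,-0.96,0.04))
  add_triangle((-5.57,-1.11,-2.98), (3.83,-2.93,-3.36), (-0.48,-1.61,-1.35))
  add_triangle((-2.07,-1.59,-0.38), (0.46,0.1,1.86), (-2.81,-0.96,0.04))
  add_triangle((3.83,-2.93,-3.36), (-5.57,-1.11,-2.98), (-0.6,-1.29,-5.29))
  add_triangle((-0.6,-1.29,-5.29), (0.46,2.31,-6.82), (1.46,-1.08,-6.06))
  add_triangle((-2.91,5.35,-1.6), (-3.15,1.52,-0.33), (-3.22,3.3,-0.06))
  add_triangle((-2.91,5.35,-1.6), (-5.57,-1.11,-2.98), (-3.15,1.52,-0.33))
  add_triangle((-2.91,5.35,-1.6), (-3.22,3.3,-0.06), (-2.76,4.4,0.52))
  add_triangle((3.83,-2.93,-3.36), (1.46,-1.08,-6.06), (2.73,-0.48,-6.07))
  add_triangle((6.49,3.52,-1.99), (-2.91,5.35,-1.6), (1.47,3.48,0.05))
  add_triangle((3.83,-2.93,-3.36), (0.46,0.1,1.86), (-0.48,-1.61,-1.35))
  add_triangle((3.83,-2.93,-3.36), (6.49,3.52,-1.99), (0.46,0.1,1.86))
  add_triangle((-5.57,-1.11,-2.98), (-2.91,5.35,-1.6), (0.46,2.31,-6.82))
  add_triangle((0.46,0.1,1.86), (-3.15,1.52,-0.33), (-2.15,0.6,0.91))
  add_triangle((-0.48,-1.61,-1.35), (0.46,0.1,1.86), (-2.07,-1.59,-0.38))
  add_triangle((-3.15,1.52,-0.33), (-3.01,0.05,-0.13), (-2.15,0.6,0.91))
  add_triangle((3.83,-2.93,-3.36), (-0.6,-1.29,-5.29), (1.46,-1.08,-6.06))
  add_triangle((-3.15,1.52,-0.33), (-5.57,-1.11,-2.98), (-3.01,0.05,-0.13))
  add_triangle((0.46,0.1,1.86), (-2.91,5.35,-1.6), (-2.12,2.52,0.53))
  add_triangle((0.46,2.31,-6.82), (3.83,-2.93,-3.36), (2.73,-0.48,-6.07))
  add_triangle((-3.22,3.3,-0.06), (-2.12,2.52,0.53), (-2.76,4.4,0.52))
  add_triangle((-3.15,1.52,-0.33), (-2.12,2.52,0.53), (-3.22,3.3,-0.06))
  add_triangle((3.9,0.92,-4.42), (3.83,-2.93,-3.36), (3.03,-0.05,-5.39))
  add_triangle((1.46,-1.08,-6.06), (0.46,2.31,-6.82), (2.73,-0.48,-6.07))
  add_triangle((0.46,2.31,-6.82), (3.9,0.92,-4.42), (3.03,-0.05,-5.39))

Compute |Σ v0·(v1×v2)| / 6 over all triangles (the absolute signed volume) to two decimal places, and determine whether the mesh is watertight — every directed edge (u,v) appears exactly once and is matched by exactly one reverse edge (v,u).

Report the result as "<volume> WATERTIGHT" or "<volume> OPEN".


Per-triangle v0·(v1×v2)/6:
  t1: +44.4981
  t2: +14.6370
  t3: +5.8876
  t4: +1.4169
  t5: +15.8209
  t6: +1.2968
  t7: +0.9622
  t8: +17.9106
  t9: +5.1667
  t10: +0.4668
  t11: +2.2177
  t12: +4.6474
  t13: -0.8069
  t14: +0.6113
  t15: +3.8561
  t16: +0.7827
  t17: +11.1593
  t18: +7.0894
  t19: +1.7619
  t20: +7.5467
  t21: +2.0297
  t22: +4.8204
  t23: +10.9847
  t24: +2.3460
  t25: +11.1915
  t26: +38.8096
  t27: +0.6080
  t28: +0.8707
  t29: +0.7933
  t30: +5.4728
  t31: +2.1340
  t32: +1.8515
  t33: -0.3436
  t34: +0.3738
  t35: +0.4715
  t36: +5.3614
  t37: +5.2326
  t38: +5.9300
Σ = +245.8670 → |volume| = 245.87

Directed edges: 114 total, each appears once with its reverse present → watertight.

245.87 WATERTIGHT


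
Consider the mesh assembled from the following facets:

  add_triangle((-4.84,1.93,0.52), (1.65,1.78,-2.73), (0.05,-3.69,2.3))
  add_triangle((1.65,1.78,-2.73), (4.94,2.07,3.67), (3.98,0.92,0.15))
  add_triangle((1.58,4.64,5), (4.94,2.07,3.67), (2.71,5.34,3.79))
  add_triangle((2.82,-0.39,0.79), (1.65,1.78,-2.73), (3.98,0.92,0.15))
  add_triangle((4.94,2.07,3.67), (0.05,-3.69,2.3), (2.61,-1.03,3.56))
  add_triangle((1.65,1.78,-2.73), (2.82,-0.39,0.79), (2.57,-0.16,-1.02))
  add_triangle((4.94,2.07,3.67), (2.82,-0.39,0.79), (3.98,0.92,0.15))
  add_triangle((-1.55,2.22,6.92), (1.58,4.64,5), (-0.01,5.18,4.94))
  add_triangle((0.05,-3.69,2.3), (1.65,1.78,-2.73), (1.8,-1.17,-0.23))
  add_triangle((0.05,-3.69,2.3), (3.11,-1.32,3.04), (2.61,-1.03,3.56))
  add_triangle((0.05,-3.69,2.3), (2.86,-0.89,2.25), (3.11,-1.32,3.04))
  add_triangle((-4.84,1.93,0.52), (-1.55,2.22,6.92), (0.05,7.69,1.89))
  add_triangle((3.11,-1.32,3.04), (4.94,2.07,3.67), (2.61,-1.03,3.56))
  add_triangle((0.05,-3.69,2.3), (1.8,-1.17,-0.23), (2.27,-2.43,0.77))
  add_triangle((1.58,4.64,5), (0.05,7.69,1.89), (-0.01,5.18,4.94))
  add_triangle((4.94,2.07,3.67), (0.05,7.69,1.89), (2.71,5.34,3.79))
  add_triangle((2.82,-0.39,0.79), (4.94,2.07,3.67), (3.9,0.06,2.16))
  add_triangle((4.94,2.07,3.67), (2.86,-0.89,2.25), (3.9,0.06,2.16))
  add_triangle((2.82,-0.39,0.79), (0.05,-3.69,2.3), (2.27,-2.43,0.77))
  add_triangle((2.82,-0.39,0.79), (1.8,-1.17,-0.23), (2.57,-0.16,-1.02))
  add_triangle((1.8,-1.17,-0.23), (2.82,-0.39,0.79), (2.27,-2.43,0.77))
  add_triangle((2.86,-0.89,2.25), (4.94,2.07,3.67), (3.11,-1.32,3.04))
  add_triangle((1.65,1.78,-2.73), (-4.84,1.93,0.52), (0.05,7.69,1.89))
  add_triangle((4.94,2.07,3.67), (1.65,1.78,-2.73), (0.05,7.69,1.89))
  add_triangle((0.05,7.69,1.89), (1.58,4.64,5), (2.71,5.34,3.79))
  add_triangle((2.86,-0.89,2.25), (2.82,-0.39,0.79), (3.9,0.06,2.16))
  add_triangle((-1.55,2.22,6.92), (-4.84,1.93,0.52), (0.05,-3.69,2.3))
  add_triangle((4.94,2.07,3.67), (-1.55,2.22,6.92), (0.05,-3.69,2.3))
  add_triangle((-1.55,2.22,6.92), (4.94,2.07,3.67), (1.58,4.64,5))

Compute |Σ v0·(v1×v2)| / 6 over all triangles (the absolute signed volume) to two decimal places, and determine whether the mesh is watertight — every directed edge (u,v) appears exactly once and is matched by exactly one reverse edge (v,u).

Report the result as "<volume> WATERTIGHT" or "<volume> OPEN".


Per-triangle v0·(v1×v2)/6:
  t1: +3.0236
  t2: +4.9510
  t3: +7.4260
  t4: +1.2954
  t5: -0.9961
  t6: +1.3491
  t7: +2.8286
  t8: +7.3559
  t9: +0.7905
  t10: +2.0090
  t11: +0.6597
  t12: +39.5530
  t13: +2.2254
  t14: +0.5027
  t15: +7.4999
  t16: +4.8045
  t17: +0.7373
  t18: +1.4302
  t19: +2.0414
  t20: +0.8207
  t21: +0.7883
  t22: +0.9839
  t23: +19.6038
  t24: +26.6384
  t25: +8.3125
  t26: +0.6562
  t27: +22.9728
  t28: +30.0074
  t29: +17.3960
Σ = +217.6668 → |volume| = 217.67

Directed edges: 87 total; 9 unmatched, e.g. (2.57,-0.16,-1.02)→(1.65,1.78,-2.73) → open.

217.67 OPEN


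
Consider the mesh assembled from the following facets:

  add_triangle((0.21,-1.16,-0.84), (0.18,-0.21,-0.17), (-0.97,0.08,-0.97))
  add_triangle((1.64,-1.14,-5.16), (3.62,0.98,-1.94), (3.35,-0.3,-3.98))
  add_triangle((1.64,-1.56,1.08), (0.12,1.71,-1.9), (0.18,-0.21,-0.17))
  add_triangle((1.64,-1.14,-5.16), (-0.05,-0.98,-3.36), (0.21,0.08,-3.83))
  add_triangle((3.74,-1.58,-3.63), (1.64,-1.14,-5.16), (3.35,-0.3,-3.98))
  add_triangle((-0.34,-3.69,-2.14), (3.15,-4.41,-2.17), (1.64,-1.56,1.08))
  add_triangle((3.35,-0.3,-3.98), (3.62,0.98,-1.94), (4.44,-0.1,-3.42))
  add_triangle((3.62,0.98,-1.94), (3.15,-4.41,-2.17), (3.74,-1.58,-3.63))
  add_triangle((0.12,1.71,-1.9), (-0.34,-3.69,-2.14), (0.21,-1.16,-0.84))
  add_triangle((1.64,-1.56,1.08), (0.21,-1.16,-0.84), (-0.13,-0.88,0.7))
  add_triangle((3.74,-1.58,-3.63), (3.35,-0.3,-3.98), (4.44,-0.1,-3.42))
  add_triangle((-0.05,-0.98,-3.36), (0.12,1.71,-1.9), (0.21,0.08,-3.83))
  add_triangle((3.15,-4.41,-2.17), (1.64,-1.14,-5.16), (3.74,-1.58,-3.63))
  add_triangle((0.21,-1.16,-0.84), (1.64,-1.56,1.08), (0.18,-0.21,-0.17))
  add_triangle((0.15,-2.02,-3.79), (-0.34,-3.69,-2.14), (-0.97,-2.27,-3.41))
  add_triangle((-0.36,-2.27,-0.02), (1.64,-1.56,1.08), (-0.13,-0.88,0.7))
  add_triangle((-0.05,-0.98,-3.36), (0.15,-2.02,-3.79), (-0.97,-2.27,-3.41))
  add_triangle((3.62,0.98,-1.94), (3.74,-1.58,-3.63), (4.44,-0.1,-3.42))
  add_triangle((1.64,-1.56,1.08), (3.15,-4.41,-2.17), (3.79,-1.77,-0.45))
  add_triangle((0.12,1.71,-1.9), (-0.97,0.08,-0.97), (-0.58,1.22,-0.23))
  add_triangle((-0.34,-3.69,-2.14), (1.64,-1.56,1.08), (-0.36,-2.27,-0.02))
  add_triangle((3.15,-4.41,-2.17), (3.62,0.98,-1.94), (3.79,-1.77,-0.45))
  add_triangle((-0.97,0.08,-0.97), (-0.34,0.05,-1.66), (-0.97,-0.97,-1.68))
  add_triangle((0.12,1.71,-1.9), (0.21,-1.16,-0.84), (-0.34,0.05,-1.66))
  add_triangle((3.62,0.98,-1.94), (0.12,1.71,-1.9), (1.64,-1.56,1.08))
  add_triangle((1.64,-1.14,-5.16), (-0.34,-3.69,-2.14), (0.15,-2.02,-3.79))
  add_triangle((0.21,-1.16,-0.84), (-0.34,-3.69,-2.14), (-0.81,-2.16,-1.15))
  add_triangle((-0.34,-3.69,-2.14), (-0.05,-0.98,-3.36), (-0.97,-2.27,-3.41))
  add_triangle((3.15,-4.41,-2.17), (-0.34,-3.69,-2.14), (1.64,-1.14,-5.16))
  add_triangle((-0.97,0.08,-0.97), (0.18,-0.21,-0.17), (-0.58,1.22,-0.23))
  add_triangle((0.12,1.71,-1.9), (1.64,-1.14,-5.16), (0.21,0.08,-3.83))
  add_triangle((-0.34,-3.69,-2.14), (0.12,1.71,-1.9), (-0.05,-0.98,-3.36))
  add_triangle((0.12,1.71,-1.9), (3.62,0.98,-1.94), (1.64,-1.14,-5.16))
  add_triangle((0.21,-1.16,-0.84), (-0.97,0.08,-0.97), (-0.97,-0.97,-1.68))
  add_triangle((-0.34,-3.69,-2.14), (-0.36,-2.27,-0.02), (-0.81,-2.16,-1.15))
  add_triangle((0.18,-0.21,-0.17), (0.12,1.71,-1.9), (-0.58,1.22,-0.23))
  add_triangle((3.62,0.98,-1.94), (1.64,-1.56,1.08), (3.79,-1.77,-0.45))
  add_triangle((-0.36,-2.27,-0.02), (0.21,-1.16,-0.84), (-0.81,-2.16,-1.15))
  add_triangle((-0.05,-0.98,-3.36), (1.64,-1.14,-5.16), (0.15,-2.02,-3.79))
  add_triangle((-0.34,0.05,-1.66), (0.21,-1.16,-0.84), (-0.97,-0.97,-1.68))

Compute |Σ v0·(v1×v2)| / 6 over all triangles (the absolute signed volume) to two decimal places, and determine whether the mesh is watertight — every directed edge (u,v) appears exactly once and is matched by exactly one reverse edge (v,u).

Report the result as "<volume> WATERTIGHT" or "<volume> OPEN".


Per-triangle v0·(v1×v2)/6:
  t1: -0.0315
  t2: +1.0295
  t3: -0.1648
  t4: +1.0963
  t5: +2.6836
  t6: +3.9157
  t7: +0.9585
  t8: +4.4082
  t9: -0.5674
  t10: -0.4746
  t11: +1.4247
  t12: +0.2391
  t13: +7.0962
  t14: -0.0654
  t15: +1.6580
  t16: +0.5014
  t17: +0.6182
  t18: +0.3505
  t19: +3.2673
  t20: +0.4801
  t21: +1.6064
  t22: +5.8332
  t23: +0.2266
  t24: +0.3417
  t25: -0.2369
  t26: +1.8802
  t27: +0.0428
  t28: -1.3581
  t29: +10.2556
  t30: -0.0553
  t31: +1.4595
  t32: +0.1362
  t33: +6.0872
  t34: -0.0471
  t35: +0.4776
  t36: -0.0140
  t37: +1.3929
  t38: -0.3153
  t39: +0.9215
  t40: +0.3131
Σ = +57.3713 → |volume| = 57.37

Directed edges: 120 total; 6 unmatched, e.g. (0.21,-1.16,-0.84)→(-0.13,-0.88,0.7) → open.

57.37 OPEN


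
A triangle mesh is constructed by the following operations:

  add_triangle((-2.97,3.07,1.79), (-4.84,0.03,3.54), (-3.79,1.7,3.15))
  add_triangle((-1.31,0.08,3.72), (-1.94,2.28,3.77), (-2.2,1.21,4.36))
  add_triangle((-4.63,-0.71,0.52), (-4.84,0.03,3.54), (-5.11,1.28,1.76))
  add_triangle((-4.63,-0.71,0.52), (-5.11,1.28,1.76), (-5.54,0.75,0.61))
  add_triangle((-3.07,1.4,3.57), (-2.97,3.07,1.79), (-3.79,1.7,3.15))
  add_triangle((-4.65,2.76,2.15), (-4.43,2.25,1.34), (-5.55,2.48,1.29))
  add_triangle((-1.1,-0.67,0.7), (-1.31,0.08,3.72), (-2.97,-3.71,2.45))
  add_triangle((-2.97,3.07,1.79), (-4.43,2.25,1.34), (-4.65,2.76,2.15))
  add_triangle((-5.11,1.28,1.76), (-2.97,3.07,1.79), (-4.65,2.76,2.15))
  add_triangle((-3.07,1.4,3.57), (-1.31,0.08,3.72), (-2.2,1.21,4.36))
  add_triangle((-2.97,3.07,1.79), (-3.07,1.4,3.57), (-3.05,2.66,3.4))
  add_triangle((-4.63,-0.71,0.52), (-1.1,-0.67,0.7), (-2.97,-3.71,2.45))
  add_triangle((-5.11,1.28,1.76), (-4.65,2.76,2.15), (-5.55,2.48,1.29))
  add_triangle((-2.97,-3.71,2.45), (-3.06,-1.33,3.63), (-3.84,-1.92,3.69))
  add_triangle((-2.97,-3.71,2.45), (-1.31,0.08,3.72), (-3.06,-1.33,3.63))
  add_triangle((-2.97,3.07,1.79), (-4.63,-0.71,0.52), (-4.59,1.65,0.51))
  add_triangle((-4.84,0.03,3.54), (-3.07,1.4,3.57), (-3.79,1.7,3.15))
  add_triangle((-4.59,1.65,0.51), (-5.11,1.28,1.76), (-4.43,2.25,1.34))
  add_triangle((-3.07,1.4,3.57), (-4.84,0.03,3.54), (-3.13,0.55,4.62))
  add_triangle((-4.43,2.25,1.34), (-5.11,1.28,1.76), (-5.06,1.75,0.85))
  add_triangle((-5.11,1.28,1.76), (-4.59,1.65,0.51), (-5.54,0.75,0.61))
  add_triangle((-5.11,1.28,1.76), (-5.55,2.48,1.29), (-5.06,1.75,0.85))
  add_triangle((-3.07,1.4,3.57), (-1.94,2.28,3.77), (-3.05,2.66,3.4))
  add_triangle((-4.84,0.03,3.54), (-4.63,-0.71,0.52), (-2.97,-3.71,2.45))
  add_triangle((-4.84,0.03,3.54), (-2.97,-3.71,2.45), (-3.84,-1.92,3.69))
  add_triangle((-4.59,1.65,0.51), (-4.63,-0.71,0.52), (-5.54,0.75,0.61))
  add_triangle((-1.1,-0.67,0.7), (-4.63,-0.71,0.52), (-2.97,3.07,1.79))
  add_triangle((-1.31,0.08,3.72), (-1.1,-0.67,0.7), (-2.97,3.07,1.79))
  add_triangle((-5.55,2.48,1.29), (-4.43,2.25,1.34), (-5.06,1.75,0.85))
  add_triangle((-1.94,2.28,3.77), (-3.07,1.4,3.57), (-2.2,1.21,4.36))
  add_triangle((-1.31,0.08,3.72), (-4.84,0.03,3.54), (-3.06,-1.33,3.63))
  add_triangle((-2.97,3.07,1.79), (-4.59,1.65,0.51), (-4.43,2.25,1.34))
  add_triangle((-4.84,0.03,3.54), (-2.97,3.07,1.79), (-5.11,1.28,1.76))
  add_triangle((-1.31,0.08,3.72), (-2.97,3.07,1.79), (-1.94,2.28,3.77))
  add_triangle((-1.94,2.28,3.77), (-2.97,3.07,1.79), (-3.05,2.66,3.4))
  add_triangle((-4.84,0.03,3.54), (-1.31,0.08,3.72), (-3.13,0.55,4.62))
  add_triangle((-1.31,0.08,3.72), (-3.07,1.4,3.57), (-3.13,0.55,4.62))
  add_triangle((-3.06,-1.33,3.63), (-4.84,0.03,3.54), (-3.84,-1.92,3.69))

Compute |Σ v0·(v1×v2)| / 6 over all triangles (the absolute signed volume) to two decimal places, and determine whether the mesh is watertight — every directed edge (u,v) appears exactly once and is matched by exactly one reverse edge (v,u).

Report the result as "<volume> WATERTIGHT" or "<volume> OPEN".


34.73 WATERTIGHT

Per-triangle v0·(v1×v2)/6:
  t1: +1.4474
  t2: +0.4823
  t3: +4.0648
  t4: +1.4834
  t5: +1.1278
  t6: +0.0717
  t7: -1.0961
  t8: +0.5950
  t9: -0.0443
  t10: +0.7093
  t11: +0.9515
  t12: -0.6290
  t13: +1.3535
  t14: +0.9302
  t15: +2.3168
  t16: -2.6605
  t17: +1.3703
  t18: +0.9609
  t19: +2.0294
  t20: -0.7907
  t21: +1.1347
  t22: +0.5732
  t23: +1.0879
  t24: +8.7864
  t25: +2.2154
  t26: -0.0154
  t27: -2.1317
  t28: -2.5979
  t29: -0.0651
  t30: +1.1261
  t31: +3.0861
  t32: +0.5642
  t33: +4.4829
  t34: -2.0387
  t35: +0.8466
  t36: +1.0470
  t37: +0.7266
  t38: +1.2234
Σ = +34.7256 → |volume| = 34.73

Directed edges: 114 total, each appears once with its reverse present → watertight.


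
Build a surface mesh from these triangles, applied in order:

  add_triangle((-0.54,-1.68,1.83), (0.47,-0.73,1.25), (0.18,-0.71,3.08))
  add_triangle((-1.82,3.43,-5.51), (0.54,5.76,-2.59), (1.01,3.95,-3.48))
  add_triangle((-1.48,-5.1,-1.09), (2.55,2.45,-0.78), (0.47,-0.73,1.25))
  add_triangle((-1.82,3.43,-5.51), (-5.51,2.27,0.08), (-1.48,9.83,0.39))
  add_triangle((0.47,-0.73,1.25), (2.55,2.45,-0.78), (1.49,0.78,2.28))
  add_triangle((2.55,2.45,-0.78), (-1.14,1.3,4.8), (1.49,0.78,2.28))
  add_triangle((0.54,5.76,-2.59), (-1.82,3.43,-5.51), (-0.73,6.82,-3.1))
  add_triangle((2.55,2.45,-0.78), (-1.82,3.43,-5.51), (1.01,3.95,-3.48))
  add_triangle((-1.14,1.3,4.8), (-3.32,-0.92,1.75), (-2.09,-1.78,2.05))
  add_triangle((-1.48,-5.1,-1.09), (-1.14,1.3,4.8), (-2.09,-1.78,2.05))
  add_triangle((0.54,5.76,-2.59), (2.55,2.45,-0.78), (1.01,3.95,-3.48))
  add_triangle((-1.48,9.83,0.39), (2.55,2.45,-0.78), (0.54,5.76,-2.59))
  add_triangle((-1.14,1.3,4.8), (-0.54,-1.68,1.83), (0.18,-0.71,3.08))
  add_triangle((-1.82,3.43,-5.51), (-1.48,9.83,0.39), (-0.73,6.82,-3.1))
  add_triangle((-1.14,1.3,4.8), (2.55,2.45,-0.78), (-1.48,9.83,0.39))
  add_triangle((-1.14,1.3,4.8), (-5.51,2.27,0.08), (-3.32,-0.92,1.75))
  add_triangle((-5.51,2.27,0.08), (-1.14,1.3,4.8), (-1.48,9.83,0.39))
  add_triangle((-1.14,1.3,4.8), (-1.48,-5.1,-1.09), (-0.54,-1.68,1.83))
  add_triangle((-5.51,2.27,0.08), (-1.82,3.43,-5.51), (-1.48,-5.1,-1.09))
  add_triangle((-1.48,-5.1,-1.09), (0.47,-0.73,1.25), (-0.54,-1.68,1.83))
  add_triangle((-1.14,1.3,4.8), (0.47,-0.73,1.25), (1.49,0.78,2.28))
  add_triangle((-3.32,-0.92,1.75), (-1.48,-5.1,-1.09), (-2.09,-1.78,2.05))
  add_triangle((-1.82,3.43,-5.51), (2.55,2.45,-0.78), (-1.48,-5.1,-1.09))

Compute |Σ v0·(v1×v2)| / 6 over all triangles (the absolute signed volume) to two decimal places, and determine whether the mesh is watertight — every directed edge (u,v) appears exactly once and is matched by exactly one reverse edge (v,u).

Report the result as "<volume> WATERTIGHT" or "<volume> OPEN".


228.66 OPEN

Per-triangle v0·(v1×v2)/6:
  t1: +0.4031
  t2: +5.9395
  t3: +2.9534
  t4: +47.7855
  t5: +0.9879
  t6: +4.0176
  t7: +5.1473
  t8: +0.7032
  t9: +3.6381
  t10: +2.9136
  t11: +3.9929
  t12: +11.4560
  t13: +1.7166
  t14: +9.9441
  t15: +21.3503
  t16: +11.3474
  t17: +40.2218
  t18: +2.6215
  t19: +31.7656
  t20: +1.3314
  t21: +1.8363
  t22: +3.7036
  t23: +12.8786
Σ = +228.6556 → |volume| = 228.66

Directed edges: 69 total; 9 unmatched, e.g. (0.47,-0.73,1.25)→(0.18,-0.71,3.08) → open.


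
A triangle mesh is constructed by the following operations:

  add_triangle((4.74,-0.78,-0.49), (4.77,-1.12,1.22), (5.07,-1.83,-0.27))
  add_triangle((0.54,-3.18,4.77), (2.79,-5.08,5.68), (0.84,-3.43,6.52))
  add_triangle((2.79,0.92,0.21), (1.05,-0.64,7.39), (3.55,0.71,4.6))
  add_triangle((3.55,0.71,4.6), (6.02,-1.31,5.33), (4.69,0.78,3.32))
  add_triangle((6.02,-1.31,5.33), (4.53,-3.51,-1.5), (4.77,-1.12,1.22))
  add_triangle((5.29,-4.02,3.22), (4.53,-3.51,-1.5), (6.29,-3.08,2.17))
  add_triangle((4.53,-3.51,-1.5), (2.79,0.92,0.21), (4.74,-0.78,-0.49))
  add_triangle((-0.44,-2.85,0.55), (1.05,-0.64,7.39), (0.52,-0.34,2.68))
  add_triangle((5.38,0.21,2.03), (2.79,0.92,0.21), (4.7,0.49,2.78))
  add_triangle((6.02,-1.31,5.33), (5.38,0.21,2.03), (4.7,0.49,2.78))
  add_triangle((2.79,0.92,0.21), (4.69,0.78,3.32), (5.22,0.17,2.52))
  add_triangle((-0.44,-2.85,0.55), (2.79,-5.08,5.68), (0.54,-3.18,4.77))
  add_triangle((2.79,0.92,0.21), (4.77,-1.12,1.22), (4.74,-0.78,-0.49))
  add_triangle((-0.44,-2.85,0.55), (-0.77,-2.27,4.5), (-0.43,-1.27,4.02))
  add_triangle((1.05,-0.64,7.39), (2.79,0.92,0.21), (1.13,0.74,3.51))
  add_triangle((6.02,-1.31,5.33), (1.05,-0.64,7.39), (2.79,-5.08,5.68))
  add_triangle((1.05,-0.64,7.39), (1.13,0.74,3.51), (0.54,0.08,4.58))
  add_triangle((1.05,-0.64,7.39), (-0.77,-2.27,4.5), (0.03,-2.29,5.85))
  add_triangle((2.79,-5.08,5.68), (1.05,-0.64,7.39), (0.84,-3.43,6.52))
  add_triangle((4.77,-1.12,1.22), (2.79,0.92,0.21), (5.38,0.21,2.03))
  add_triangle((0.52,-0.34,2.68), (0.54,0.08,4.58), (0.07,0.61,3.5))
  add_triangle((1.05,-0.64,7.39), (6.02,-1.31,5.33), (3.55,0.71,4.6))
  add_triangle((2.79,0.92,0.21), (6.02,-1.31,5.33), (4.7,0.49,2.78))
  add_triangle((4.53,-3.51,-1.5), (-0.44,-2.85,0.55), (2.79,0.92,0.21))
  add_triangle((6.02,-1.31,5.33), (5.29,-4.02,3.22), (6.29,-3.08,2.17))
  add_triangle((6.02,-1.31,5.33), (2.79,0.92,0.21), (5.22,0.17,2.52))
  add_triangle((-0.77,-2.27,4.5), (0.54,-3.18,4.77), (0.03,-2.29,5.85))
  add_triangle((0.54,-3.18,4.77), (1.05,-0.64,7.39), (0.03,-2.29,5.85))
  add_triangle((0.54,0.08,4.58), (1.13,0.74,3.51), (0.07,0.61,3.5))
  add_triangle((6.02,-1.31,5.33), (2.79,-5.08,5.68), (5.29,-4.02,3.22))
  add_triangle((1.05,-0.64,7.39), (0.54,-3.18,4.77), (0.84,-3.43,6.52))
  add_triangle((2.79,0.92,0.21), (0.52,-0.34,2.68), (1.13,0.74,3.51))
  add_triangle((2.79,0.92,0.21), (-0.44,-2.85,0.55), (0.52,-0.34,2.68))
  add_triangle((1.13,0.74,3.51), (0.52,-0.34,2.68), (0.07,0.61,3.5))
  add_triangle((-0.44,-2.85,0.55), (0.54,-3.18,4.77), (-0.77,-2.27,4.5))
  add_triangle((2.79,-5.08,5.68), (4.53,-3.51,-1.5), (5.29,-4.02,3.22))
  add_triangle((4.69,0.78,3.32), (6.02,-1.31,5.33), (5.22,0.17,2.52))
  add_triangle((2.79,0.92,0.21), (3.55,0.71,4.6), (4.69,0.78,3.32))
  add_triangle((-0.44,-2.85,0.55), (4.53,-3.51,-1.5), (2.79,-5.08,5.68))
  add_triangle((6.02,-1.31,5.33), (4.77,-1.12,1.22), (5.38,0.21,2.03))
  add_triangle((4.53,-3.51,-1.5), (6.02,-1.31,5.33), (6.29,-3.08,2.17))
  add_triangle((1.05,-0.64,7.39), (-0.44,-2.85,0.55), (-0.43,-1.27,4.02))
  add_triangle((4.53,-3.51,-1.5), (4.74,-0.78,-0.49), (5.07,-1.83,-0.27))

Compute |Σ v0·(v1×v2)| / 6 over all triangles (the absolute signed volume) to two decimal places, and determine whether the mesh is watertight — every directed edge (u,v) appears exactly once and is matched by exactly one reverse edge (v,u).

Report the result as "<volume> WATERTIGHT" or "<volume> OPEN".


135.67 OPEN

Per-triangle v0·(v1×v2)/6:
  t1: +1.2803
  t2: +1.6694
  t3: -0.4211
  t4: +3.8702
  t5: +7.1528
  t6: +6.4796
  t7: +0.0355
  t8: -0.5494
  t9: +0.9637
  t10: +2.2351
  t11: +1.3821
  t12: +4.7551
  t13: +1.9984
  t14: -0.3009
  t15: +2.8196
  t16: +27.6674
  t17: +0.5130
  t18: +1.2403
  t19: +7.4863
  t20: +1.4087
  t21: +0.0157
  t22: +10.2110
  t23: -1.3141
  t24: -3.6723
  t25: +7.2708
  t26: -0.2588
  t27: +1.2707
  t28: +2.4278
  t29: +0.4776
  t30: +15.8077
  t31: +0.1917
  t32: -1.2657
  t33: -3.1829
  t34: -0.5338
  t35: +2.8174
  t36: +11.3471
  t37: +2.7062
  t38: +0.9089
  t39: +15.0189
  t40: +4.3854
  t41: +0.8531
  t42: -2.8673
  t43: +1.3665
Σ = +135.6675 → |volume| = 135.67

Directed edges: 129 total; 9 unmatched, e.g. (4.77,-1.12,1.22)→(5.07,-1.83,-0.27) → open.


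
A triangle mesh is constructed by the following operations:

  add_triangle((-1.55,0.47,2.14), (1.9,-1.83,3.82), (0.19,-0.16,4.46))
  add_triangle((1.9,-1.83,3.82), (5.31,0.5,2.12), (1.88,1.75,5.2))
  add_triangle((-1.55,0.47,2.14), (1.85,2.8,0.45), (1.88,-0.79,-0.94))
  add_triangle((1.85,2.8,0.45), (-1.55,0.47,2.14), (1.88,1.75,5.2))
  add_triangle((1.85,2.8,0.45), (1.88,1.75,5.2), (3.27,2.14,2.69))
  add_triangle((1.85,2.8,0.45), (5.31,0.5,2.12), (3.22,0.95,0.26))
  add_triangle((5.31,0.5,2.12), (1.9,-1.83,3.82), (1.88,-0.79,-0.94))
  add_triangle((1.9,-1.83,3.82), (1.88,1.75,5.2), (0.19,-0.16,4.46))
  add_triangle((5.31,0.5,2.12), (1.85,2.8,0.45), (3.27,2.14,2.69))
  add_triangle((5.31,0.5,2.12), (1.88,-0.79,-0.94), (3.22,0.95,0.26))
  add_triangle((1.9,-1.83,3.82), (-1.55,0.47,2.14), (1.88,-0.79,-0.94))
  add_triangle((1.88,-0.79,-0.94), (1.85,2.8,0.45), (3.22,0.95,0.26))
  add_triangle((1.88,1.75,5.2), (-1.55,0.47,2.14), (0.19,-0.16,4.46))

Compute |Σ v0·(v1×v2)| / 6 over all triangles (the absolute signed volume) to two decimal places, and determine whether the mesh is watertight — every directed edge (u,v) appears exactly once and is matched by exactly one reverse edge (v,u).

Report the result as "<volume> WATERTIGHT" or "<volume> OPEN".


Per-triangle v0·(v1×v2)/6:
  t1: +1.3592
  t2: +12.1723
  t3: -1.6082
  t4: +4.9680
  t5: +3.4681
  t6: +2.2181
  t7: +5.6257
  t8: +4.5879
  t9: +3.6852
  t10: +1.8454
  t11: -0.1702
  t12: +1.1039
  t13: +3.0365
Σ = +42.2918 → |volume| = 42.29

Directed edges: 39 total; 3 unmatched, e.g. (5.31,0.5,2.12)→(1.88,1.75,5.2) → open.

42.29 OPEN
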